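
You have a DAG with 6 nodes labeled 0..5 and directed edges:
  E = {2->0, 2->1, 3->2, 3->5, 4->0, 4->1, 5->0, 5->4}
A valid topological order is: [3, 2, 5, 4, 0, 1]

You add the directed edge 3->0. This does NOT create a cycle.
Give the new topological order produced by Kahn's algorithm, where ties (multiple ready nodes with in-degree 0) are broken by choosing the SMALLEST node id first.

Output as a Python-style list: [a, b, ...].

Old toposort: [3, 2, 5, 4, 0, 1]
Added edge: 3->0
Position of 3 (0) < position of 0 (4). Old order still valid.
Run Kahn's algorithm (break ties by smallest node id):
  initial in-degrees: [4, 2, 1, 0, 1, 1]
  ready (indeg=0): [3]
  pop 3: indeg[0]->3; indeg[2]->0; indeg[5]->0 | ready=[2, 5] | order so far=[3]
  pop 2: indeg[0]->2; indeg[1]->1 | ready=[5] | order so far=[3, 2]
  pop 5: indeg[0]->1; indeg[4]->0 | ready=[4] | order so far=[3, 2, 5]
  pop 4: indeg[0]->0; indeg[1]->0 | ready=[0, 1] | order so far=[3, 2, 5, 4]
  pop 0: no out-edges | ready=[1] | order so far=[3, 2, 5, 4, 0]
  pop 1: no out-edges | ready=[] | order so far=[3, 2, 5, 4, 0, 1]
  Result: [3, 2, 5, 4, 0, 1]

Answer: [3, 2, 5, 4, 0, 1]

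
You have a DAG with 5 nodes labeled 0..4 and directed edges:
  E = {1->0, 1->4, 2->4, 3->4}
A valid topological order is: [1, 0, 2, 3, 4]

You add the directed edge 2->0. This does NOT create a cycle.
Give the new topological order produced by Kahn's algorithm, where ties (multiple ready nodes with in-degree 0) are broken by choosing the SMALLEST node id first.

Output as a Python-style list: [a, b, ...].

Answer: [1, 2, 0, 3, 4]

Derivation:
Old toposort: [1, 0, 2, 3, 4]
Added edge: 2->0
Position of 2 (2) > position of 0 (1). Must reorder: 2 must now come before 0.
Run Kahn's algorithm (break ties by smallest node id):
  initial in-degrees: [2, 0, 0, 0, 3]
  ready (indeg=0): [1, 2, 3]
  pop 1: indeg[0]->1; indeg[4]->2 | ready=[2, 3] | order so far=[1]
  pop 2: indeg[0]->0; indeg[4]->1 | ready=[0, 3] | order so far=[1, 2]
  pop 0: no out-edges | ready=[3] | order so far=[1, 2, 0]
  pop 3: indeg[4]->0 | ready=[4] | order so far=[1, 2, 0, 3]
  pop 4: no out-edges | ready=[] | order so far=[1, 2, 0, 3, 4]
  Result: [1, 2, 0, 3, 4]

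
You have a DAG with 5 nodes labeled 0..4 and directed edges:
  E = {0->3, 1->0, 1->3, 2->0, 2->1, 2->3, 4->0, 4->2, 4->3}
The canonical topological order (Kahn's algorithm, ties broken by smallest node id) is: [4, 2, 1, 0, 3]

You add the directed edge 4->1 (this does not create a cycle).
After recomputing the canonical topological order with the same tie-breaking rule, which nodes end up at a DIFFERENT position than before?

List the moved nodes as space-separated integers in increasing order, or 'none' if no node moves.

Answer: none

Derivation:
Old toposort: [4, 2, 1, 0, 3]
Added edge 4->1
Recompute Kahn (smallest-id tiebreak):
  initial in-degrees: [3, 2, 1, 4, 0]
  ready (indeg=0): [4]
  pop 4: indeg[0]->2; indeg[1]->1; indeg[2]->0; indeg[3]->3 | ready=[2] | order so far=[4]
  pop 2: indeg[0]->1; indeg[1]->0; indeg[3]->2 | ready=[1] | order so far=[4, 2]
  pop 1: indeg[0]->0; indeg[3]->1 | ready=[0] | order so far=[4, 2, 1]
  pop 0: indeg[3]->0 | ready=[3] | order so far=[4, 2, 1, 0]
  pop 3: no out-edges | ready=[] | order so far=[4, 2, 1, 0, 3]
New canonical toposort: [4, 2, 1, 0, 3]
Compare positions:
  Node 0: index 3 -> 3 (same)
  Node 1: index 2 -> 2 (same)
  Node 2: index 1 -> 1 (same)
  Node 3: index 4 -> 4 (same)
  Node 4: index 0 -> 0 (same)
Nodes that changed position: none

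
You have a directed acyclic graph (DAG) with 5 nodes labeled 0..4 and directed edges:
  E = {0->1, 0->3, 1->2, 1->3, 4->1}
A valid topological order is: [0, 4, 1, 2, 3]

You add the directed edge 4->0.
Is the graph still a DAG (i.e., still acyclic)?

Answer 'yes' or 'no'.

Given toposort: [0, 4, 1, 2, 3]
Position of 4: index 1; position of 0: index 0
New edge 4->0: backward (u after v in old order)
Backward edge: old toposort is now invalid. Check if this creates a cycle.
Does 0 already reach 4? Reachable from 0: [0, 1, 2, 3]. NO -> still a DAG (reorder needed).
Still a DAG? yes

Answer: yes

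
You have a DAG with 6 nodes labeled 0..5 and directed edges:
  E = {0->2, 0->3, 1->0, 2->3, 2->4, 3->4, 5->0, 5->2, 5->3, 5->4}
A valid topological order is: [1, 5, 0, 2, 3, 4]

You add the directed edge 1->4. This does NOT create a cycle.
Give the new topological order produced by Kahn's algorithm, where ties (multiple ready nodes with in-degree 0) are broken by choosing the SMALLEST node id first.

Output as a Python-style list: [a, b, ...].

Answer: [1, 5, 0, 2, 3, 4]

Derivation:
Old toposort: [1, 5, 0, 2, 3, 4]
Added edge: 1->4
Position of 1 (0) < position of 4 (5). Old order still valid.
Run Kahn's algorithm (break ties by smallest node id):
  initial in-degrees: [2, 0, 2, 3, 4, 0]
  ready (indeg=0): [1, 5]
  pop 1: indeg[0]->1; indeg[4]->3 | ready=[5] | order so far=[1]
  pop 5: indeg[0]->0; indeg[2]->1; indeg[3]->2; indeg[4]->2 | ready=[0] | order so far=[1, 5]
  pop 0: indeg[2]->0; indeg[3]->1 | ready=[2] | order so far=[1, 5, 0]
  pop 2: indeg[3]->0; indeg[4]->1 | ready=[3] | order so far=[1, 5, 0, 2]
  pop 3: indeg[4]->0 | ready=[4] | order so far=[1, 5, 0, 2, 3]
  pop 4: no out-edges | ready=[] | order so far=[1, 5, 0, 2, 3, 4]
  Result: [1, 5, 0, 2, 3, 4]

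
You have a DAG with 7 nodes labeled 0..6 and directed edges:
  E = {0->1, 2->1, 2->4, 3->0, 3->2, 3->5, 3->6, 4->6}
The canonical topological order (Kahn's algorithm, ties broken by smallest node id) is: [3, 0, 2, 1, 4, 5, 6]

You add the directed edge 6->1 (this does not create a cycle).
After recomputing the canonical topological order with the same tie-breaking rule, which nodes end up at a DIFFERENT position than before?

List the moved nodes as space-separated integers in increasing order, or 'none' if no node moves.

Answer: 1 4 5 6

Derivation:
Old toposort: [3, 0, 2, 1, 4, 5, 6]
Added edge 6->1
Recompute Kahn (smallest-id tiebreak):
  initial in-degrees: [1, 3, 1, 0, 1, 1, 2]
  ready (indeg=0): [3]
  pop 3: indeg[0]->0; indeg[2]->0; indeg[5]->0; indeg[6]->1 | ready=[0, 2, 5] | order so far=[3]
  pop 0: indeg[1]->2 | ready=[2, 5] | order so far=[3, 0]
  pop 2: indeg[1]->1; indeg[4]->0 | ready=[4, 5] | order so far=[3, 0, 2]
  pop 4: indeg[6]->0 | ready=[5, 6] | order so far=[3, 0, 2, 4]
  pop 5: no out-edges | ready=[6] | order so far=[3, 0, 2, 4, 5]
  pop 6: indeg[1]->0 | ready=[1] | order so far=[3, 0, 2, 4, 5, 6]
  pop 1: no out-edges | ready=[] | order so far=[3, 0, 2, 4, 5, 6, 1]
New canonical toposort: [3, 0, 2, 4, 5, 6, 1]
Compare positions:
  Node 0: index 1 -> 1 (same)
  Node 1: index 3 -> 6 (moved)
  Node 2: index 2 -> 2 (same)
  Node 3: index 0 -> 0 (same)
  Node 4: index 4 -> 3 (moved)
  Node 5: index 5 -> 4 (moved)
  Node 6: index 6 -> 5 (moved)
Nodes that changed position: 1 4 5 6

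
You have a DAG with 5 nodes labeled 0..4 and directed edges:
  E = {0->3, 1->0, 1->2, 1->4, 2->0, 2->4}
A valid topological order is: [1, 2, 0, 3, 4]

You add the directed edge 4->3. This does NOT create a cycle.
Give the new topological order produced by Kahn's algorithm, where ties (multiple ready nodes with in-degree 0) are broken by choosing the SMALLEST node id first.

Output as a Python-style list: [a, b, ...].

Old toposort: [1, 2, 0, 3, 4]
Added edge: 4->3
Position of 4 (4) > position of 3 (3). Must reorder: 4 must now come before 3.
Run Kahn's algorithm (break ties by smallest node id):
  initial in-degrees: [2, 0, 1, 2, 2]
  ready (indeg=0): [1]
  pop 1: indeg[0]->1; indeg[2]->0; indeg[4]->1 | ready=[2] | order so far=[1]
  pop 2: indeg[0]->0; indeg[4]->0 | ready=[0, 4] | order so far=[1, 2]
  pop 0: indeg[3]->1 | ready=[4] | order so far=[1, 2, 0]
  pop 4: indeg[3]->0 | ready=[3] | order so far=[1, 2, 0, 4]
  pop 3: no out-edges | ready=[] | order so far=[1, 2, 0, 4, 3]
  Result: [1, 2, 0, 4, 3]

Answer: [1, 2, 0, 4, 3]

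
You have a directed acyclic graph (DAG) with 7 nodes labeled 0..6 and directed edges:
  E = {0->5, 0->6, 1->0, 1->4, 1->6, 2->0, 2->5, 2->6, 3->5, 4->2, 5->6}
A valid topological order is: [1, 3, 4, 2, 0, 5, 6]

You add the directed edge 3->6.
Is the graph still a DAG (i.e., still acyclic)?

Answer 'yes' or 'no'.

Answer: yes

Derivation:
Given toposort: [1, 3, 4, 2, 0, 5, 6]
Position of 3: index 1; position of 6: index 6
New edge 3->6: forward
Forward edge: respects the existing order. Still a DAG, same toposort still valid.
Still a DAG? yes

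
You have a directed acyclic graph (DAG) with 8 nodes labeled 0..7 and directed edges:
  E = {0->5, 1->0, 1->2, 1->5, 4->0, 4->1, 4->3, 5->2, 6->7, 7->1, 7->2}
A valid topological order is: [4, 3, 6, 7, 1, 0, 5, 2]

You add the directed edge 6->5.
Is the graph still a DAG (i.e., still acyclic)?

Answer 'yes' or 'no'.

Given toposort: [4, 3, 6, 7, 1, 0, 5, 2]
Position of 6: index 2; position of 5: index 6
New edge 6->5: forward
Forward edge: respects the existing order. Still a DAG, same toposort still valid.
Still a DAG? yes

Answer: yes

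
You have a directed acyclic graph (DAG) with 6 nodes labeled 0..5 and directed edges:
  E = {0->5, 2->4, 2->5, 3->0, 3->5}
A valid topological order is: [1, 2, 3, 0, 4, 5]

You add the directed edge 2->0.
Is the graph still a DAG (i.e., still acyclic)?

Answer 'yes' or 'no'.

Given toposort: [1, 2, 3, 0, 4, 5]
Position of 2: index 1; position of 0: index 3
New edge 2->0: forward
Forward edge: respects the existing order. Still a DAG, same toposort still valid.
Still a DAG? yes

Answer: yes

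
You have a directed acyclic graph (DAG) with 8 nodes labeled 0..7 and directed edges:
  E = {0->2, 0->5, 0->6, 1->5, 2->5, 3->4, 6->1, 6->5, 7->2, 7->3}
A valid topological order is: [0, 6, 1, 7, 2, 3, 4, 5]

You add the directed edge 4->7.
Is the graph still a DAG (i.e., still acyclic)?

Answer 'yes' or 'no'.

Given toposort: [0, 6, 1, 7, 2, 3, 4, 5]
Position of 4: index 6; position of 7: index 3
New edge 4->7: backward (u after v in old order)
Backward edge: old toposort is now invalid. Check if this creates a cycle.
Does 7 already reach 4? Reachable from 7: [2, 3, 4, 5, 7]. YES -> cycle!
Still a DAG? no

Answer: no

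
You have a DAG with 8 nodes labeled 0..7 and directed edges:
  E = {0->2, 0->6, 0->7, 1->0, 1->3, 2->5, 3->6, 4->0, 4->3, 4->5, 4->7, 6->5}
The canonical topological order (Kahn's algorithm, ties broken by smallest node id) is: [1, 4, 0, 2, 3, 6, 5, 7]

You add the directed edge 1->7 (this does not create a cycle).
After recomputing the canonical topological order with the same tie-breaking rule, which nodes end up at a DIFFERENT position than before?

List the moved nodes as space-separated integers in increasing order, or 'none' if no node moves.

Old toposort: [1, 4, 0, 2, 3, 6, 5, 7]
Added edge 1->7
Recompute Kahn (smallest-id tiebreak):
  initial in-degrees: [2, 0, 1, 2, 0, 3, 2, 3]
  ready (indeg=0): [1, 4]
  pop 1: indeg[0]->1; indeg[3]->1; indeg[7]->2 | ready=[4] | order so far=[1]
  pop 4: indeg[0]->0; indeg[3]->0; indeg[5]->2; indeg[7]->1 | ready=[0, 3] | order so far=[1, 4]
  pop 0: indeg[2]->0; indeg[6]->1; indeg[7]->0 | ready=[2, 3, 7] | order so far=[1, 4, 0]
  pop 2: indeg[5]->1 | ready=[3, 7] | order so far=[1, 4, 0, 2]
  pop 3: indeg[6]->0 | ready=[6, 7] | order so far=[1, 4, 0, 2, 3]
  pop 6: indeg[5]->0 | ready=[5, 7] | order so far=[1, 4, 0, 2, 3, 6]
  pop 5: no out-edges | ready=[7] | order so far=[1, 4, 0, 2, 3, 6, 5]
  pop 7: no out-edges | ready=[] | order so far=[1, 4, 0, 2, 3, 6, 5, 7]
New canonical toposort: [1, 4, 0, 2, 3, 6, 5, 7]
Compare positions:
  Node 0: index 2 -> 2 (same)
  Node 1: index 0 -> 0 (same)
  Node 2: index 3 -> 3 (same)
  Node 3: index 4 -> 4 (same)
  Node 4: index 1 -> 1 (same)
  Node 5: index 6 -> 6 (same)
  Node 6: index 5 -> 5 (same)
  Node 7: index 7 -> 7 (same)
Nodes that changed position: none

Answer: none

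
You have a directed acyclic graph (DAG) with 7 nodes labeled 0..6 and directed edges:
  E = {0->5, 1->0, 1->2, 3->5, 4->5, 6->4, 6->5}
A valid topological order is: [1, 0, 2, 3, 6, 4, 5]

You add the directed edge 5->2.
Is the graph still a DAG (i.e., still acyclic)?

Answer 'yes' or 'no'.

Answer: yes

Derivation:
Given toposort: [1, 0, 2, 3, 6, 4, 5]
Position of 5: index 6; position of 2: index 2
New edge 5->2: backward (u after v in old order)
Backward edge: old toposort is now invalid. Check if this creates a cycle.
Does 2 already reach 5? Reachable from 2: [2]. NO -> still a DAG (reorder needed).
Still a DAG? yes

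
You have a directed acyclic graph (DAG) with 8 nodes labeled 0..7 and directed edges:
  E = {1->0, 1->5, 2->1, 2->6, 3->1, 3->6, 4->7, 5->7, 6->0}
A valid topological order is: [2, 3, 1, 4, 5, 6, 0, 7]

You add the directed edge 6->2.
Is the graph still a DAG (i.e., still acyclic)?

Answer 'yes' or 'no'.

Answer: no

Derivation:
Given toposort: [2, 3, 1, 4, 5, 6, 0, 7]
Position of 6: index 5; position of 2: index 0
New edge 6->2: backward (u after v in old order)
Backward edge: old toposort is now invalid. Check if this creates a cycle.
Does 2 already reach 6? Reachable from 2: [0, 1, 2, 5, 6, 7]. YES -> cycle!
Still a DAG? no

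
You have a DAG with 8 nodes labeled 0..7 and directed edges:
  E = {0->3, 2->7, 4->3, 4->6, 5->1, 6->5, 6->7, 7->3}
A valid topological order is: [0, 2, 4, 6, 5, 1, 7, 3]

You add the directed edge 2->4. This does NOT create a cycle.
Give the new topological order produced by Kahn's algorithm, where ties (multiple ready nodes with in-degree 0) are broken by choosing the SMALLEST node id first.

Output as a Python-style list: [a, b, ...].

Answer: [0, 2, 4, 6, 5, 1, 7, 3]

Derivation:
Old toposort: [0, 2, 4, 6, 5, 1, 7, 3]
Added edge: 2->4
Position of 2 (1) < position of 4 (2). Old order still valid.
Run Kahn's algorithm (break ties by smallest node id):
  initial in-degrees: [0, 1, 0, 3, 1, 1, 1, 2]
  ready (indeg=0): [0, 2]
  pop 0: indeg[3]->2 | ready=[2] | order so far=[0]
  pop 2: indeg[4]->0; indeg[7]->1 | ready=[4] | order so far=[0, 2]
  pop 4: indeg[3]->1; indeg[6]->0 | ready=[6] | order so far=[0, 2, 4]
  pop 6: indeg[5]->0; indeg[7]->0 | ready=[5, 7] | order so far=[0, 2, 4, 6]
  pop 5: indeg[1]->0 | ready=[1, 7] | order so far=[0, 2, 4, 6, 5]
  pop 1: no out-edges | ready=[7] | order so far=[0, 2, 4, 6, 5, 1]
  pop 7: indeg[3]->0 | ready=[3] | order so far=[0, 2, 4, 6, 5, 1, 7]
  pop 3: no out-edges | ready=[] | order so far=[0, 2, 4, 6, 5, 1, 7, 3]
  Result: [0, 2, 4, 6, 5, 1, 7, 3]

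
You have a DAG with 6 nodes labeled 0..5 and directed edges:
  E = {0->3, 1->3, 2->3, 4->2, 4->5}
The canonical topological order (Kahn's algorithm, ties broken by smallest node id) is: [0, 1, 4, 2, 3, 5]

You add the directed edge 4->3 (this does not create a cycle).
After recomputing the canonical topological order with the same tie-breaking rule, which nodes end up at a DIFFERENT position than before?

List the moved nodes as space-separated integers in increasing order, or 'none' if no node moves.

Old toposort: [0, 1, 4, 2, 3, 5]
Added edge 4->3
Recompute Kahn (smallest-id tiebreak):
  initial in-degrees: [0, 0, 1, 4, 0, 1]
  ready (indeg=0): [0, 1, 4]
  pop 0: indeg[3]->3 | ready=[1, 4] | order so far=[0]
  pop 1: indeg[3]->2 | ready=[4] | order so far=[0, 1]
  pop 4: indeg[2]->0; indeg[3]->1; indeg[5]->0 | ready=[2, 5] | order so far=[0, 1, 4]
  pop 2: indeg[3]->0 | ready=[3, 5] | order so far=[0, 1, 4, 2]
  pop 3: no out-edges | ready=[5] | order so far=[0, 1, 4, 2, 3]
  pop 5: no out-edges | ready=[] | order so far=[0, 1, 4, 2, 3, 5]
New canonical toposort: [0, 1, 4, 2, 3, 5]
Compare positions:
  Node 0: index 0 -> 0 (same)
  Node 1: index 1 -> 1 (same)
  Node 2: index 3 -> 3 (same)
  Node 3: index 4 -> 4 (same)
  Node 4: index 2 -> 2 (same)
  Node 5: index 5 -> 5 (same)
Nodes that changed position: none

Answer: none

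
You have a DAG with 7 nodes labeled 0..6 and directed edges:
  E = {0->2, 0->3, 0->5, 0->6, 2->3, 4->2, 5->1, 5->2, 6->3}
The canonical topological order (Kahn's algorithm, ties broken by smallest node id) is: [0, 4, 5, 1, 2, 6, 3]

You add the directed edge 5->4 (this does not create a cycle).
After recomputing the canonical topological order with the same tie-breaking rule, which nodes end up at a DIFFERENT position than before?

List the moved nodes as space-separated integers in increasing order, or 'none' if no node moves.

Answer: 1 4 5

Derivation:
Old toposort: [0, 4, 5, 1, 2, 6, 3]
Added edge 5->4
Recompute Kahn (smallest-id tiebreak):
  initial in-degrees: [0, 1, 3, 3, 1, 1, 1]
  ready (indeg=0): [0]
  pop 0: indeg[2]->2; indeg[3]->2; indeg[5]->0; indeg[6]->0 | ready=[5, 6] | order so far=[0]
  pop 5: indeg[1]->0; indeg[2]->1; indeg[4]->0 | ready=[1, 4, 6] | order so far=[0, 5]
  pop 1: no out-edges | ready=[4, 6] | order so far=[0, 5, 1]
  pop 4: indeg[2]->0 | ready=[2, 6] | order so far=[0, 5, 1, 4]
  pop 2: indeg[3]->1 | ready=[6] | order so far=[0, 5, 1, 4, 2]
  pop 6: indeg[3]->0 | ready=[3] | order so far=[0, 5, 1, 4, 2, 6]
  pop 3: no out-edges | ready=[] | order so far=[0, 5, 1, 4, 2, 6, 3]
New canonical toposort: [0, 5, 1, 4, 2, 6, 3]
Compare positions:
  Node 0: index 0 -> 0 (same)
  Node 1: index 3 -> 2 (moved)
  Node 2: index 4 -> 4 (same)
  Node 3: index 6 -> 6 (same)
  Node 4: index 1 -> 3 (moved)
  Node 5: index 2 -> 1 (moved)
  Node 6: index 5 -> 5 (same)
Nodes that changed position: 1 4 5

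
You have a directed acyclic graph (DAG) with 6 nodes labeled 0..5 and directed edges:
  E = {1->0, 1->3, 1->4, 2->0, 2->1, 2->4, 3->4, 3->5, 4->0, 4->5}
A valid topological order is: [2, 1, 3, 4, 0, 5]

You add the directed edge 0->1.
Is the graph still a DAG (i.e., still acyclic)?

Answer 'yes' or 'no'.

Answer: no

Derivation:
Given toposort: [2, 1, 3, 4, 0, 5]
Position of 0: index 4; position of 1: index 1
New edge 0->1: backward (u after v in old order)
Backward edge: old toposort is now invalid. Check if this creates a cycle.
Does 1 already reach 0? Reachable from 1: [0, 1, 3, 4, 5]. YES -> cycle!
Still a DAG? no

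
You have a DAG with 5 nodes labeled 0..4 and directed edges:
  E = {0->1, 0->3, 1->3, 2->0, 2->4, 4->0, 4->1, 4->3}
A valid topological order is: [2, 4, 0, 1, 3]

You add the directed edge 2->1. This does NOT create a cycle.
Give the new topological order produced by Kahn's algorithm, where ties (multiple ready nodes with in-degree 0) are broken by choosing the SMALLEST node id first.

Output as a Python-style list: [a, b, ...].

Old toposort: [2, 4, 0, 1, 3]
Added edge: 2->1
Position of 2 (0) < position of 1 (3). Old order still valid.
Run Kahn's algorithm (break ties by smallest node id):
  initial in-degrees: [2, 3, 0, 3, 1]
  ready (indeg=0): [2]
  pop 2: indeg[0]->1; indeg[1]->2; indeg[4]->0 | ready=[4] | order so far=[2]
  pop 4: indeg[0]->0; indeg[1]->1; indeg[3]->2 | ready=[0] | order so far=[2, 4]
  pop 0: indeg[1]->0; indeg[3]->1 | ready=[1] | order so far=[2, 4, 0]
  pop 1: indeg[3]->0 | ready=[3] | order so far=[2, 4, 0, 1]
  pop 3: no out-edges | ready=[] | order so far=[2, 4, 0, 1, 3]
  Result: [2, 4, 0, 1, 3]

Answer: [2, 4, 0, 1, 3]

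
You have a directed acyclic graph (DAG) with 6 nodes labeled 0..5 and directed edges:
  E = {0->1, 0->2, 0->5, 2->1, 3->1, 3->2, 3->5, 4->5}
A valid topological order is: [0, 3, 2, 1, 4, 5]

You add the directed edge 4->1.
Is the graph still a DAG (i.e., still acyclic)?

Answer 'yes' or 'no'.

Answer: yes

Derivation:
Given toposort: [0, 3, 2, 1, 4, 5]
Position of 4: index 4; position of 1: index 3
New edge 4->1: backward (u after v in old order)
Backward edge: old toposort is now invalid. Check if this creates a cycle.
Does 1 already reach 4? Reachable from 1: [1]. NO -> still a DAG (reorder needed).
Still a DAG? yes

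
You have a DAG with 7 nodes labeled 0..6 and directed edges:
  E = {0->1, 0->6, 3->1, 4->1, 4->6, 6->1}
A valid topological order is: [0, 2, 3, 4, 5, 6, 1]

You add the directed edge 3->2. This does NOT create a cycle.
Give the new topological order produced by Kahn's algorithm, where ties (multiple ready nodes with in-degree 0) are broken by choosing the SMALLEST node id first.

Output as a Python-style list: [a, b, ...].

Old toposort: [0, 2, 3, 4, 5, 6, 1]
Added edge: 3->2
Position of 3 (2) > position of 2 (1). Must reorder: 3 must now come before 2.
Run Kahn's algorithm (break ties by smallest node id):
  initial in-degrees: [0, 4, 1, 0, 0, 0, 2]
  ready (indeg=0): [0, 3, 4, 5]
  pop 0: indeg[1]->3; indeg[6]->1 | ready=[3, 4, 5] | order so far=[0]
  pop 3: indeg[1]->2; indeg[2]->0 | ready=[2, 4, 5] | order so far=[0, 3]
  pop 2: no out-edges | ready=[4, 5] | order so far=[0, 3, 2]
  pop 4: indeg[1]->1; indeg[6]->0 | ready=[5, 6] | order so far=[0, 3, 2, 4]
  pop 5: no out-edges | ready=[6] | order so far=[0, 3, 2, 4, 5]
  pop 6: indeg[1]->0 | ready=[1] | order so far=[0, 3, 2, 4, 5, 6]
  pop 1: no out-edges | ready=[] | order so far=[0, 3, 2, 4, 5, 6, 1]
  Result: [0, 3, 2, 4, 5, 6, 1]

Answer: [0, 3, 2, 4, 5, 6, 1]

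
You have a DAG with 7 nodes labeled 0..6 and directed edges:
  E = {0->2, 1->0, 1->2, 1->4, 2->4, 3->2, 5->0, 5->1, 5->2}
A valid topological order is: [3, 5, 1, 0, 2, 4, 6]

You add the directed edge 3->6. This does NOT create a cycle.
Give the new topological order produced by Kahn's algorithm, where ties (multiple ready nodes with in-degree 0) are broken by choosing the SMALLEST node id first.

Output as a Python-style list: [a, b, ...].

Answer: [3, 5, 1, 0, 2, 4, 6]

Derivation:
Old toposort: [3, 5, 1, 0, 2, 4, 6]
Added edge: 3->6
Position of 3 (0) < position of 6 (6). Old order still valid.
Run Kahn's algorithm (break ties by smallest node id):
  initial in-degrees: [2, 1, 4, 0, 2, 0, 1]
  ready (indeg=0): [3, 5]
  pop 3: indeg[2]->3; indeg[6]->0 | ready=[5, 6] | order so far=[3]
  pop 5: indeg[0]->1; indeg[1]->0; indeg[2]->2 | ready=[1, 6] | order so far=[3, 5]
  pop 1: indeg[0]->0; indeg[2]->1; indeg[4]->1 | ready=[0, 6] | order so far=[3, 5, 1]
  pop 0: indeg[2]->0 | ready=[2, 6] | order so far=[3, 5, 1, 0]
  pop 2: indeg[4]->0 | ready=[4, 6] | order so far=[3, 5, 1, 0, 2]
  pop 4: no out-edges | ready=[6] | order so far=[3, 5, 1, 0, 2, 4]
  pop 6: no out-edges | ready=[] | order so far=[3, 5, 1, 0, 2, 4, 6]
  Result: [3, 5, 1, 0, 2, 4, 6]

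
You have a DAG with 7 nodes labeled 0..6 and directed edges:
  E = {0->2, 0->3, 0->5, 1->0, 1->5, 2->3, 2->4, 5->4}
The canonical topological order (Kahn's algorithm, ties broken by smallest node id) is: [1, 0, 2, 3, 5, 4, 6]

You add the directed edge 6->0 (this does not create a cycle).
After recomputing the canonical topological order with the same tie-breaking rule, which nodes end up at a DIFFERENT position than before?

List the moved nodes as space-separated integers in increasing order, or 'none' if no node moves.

Answer: 0 2 3 4 5 6

Derivation:
Old toposort: [1, 0, 2, 3, 5, 4, 6]
Added edge 6->0
Recompute Kahn (smallest-id tiebreak):
  initial in-degrees: [2, 0, 1, 2, 2, 2, 0]
  ready (indeg=0): [1, 6]
  pop 1: indeg[0]->1; indeg[5]->1 | ready=[6] | order so far=[1]
  pop 6: indeg[0]->0 | ready=[0] | order so far=[1, 6]
  pop 0: indeg[2]->0; indeg[3]->1; indeg[5]->0 | ready=[2, 5] | order so far=[1, 6, 0]
  pop 2: indeg[3]->0; indeg[4]->1 | ready=[3, 5] | order so far=[1, 6, 0, 2]
  pop 3: no out-edges | ready=[5] | order so far=[1, 6, 0, 2, 3]
  pop 5: indeg[4]->0 | ready=[4] | order so far=[1, 6, 0, 2, 3, 5]
  pop 4: no out-edges | ready=[] | order so far=[1, 6, 0, 2, 3, 5, 4]
New canonical toposort: [1, 6, 0, 2, 3, 5, 4]
Compare positions:
  Node 0: index 1 -> 2 (moved)
  Node 1: index 0 -> 0 (same)
  Node 2: index 2 -> 3 (moved)
  Node 3: index 3 -> 4 (moved)
  Node 4: index 5 -> 6 (moved)
  Node 5: index 4 -> 5 (moved)
  Node 6: index 6 -> 1 (moved)
Nodes that changed position: 0 2 3 4 5 6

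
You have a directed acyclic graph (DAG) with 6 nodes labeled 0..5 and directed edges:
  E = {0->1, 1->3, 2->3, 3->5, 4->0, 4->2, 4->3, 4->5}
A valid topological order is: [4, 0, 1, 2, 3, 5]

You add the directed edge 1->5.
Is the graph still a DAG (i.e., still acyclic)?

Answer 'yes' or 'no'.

Answer: yes

Derivation:
Given toposort: [4, 0, 1, 2, 3, 5]
Position of 1: index 2; position of 5: index 5
New edge 1->5: forward
Forward edge: respects the existing order. Still a DAG, same toposort still valid.
Still a DAG? yes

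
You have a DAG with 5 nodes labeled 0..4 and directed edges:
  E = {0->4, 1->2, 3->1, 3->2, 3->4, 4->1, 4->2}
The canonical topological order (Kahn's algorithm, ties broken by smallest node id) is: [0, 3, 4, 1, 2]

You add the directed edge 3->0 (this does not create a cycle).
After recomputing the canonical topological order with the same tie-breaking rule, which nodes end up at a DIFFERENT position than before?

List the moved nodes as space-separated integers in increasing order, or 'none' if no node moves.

Answer: 0 3

Derivation:
Old toposort: [0, 3, 4, 1, 2]
Added edge 3->0
Recompute Kahn (smallest-id tiebreak):
  initial in-degrees: [1, 2, 3, 0, 2]
  ready (indeg=0): [3]
  pop 3: indeg[0]->0; indeg[1]->1; indeg[2]->2; indeg[4]->1 | ready=[0] | order so far=[3]
  pop 0: indeg[4]->0 | ready=[4] | order so far=[3, 0]
  pop 4: indeg[1]->0; indeg[2]->1 | ready=[1] | order so far=[3, 0, 4]
  pop 1: indeg[2]->0 | ready=[2] | order so far=[3, 0, 4, 1]
  pop 2: no out-edges | ready=[] | order so far=[3, 0, 4, 1, 2]
New canonical toposort: [3, 0, 4, 1, 2]
Compare positions:
  Node 0: index 0 -> 1 (moved)
  Node 1: index 3 -> 3 (same)
  Node 2: index 4 -> 4 (same)
  Node 3: index 1 -> 0 (moved)
  Node 4: index 2 -> 2 (same)
Nodes that changed position: 0 3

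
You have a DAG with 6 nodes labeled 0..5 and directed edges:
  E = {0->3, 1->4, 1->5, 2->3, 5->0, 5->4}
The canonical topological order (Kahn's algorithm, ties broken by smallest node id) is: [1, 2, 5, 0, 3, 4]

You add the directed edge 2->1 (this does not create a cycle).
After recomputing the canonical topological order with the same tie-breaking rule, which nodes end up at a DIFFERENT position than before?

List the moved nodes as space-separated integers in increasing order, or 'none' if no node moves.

Answer: 1 2

Derivation:
Old toposort: [1, 2, 5, 0, 3, 4]
Added edge 2->1
Recompute Kahn (smallest-id tiebreak):
  initial in-degrees: [1, 1, 0, 2, 2, 1]
  ready (indeg=0): [2]
  pop 2: indeg[1]->0; indeg[3]->1 | ready=[1] | order so far=[2]
  pop 1: indeg[4]->1; indeg[5]->0 | ready=[5] | order so far=[2, 1]
  pop 5: indeg[0]->0; indeg[4]->0 | ready=[0, 4] | order so far=[2, 1, 5]
  pop 0: indeg[3]->0 | ready=[3, 4] | order so far=[2, 1, 5, 0]
  pop 3: no out-edges | ready=[4] | order so far=[2, 1, 5, 0, 3]
  pop 4: no out-edges | ready=[] | order so far=[2, 1, 5, 0, 3, 4]
New canonical toposort: [2, 1, 5, 0, 3, 4]
Compare positions:
  Node 0: index 3 -> 3 (same)
  Node 1: index 0 -> 1 (moved)
  Node 2: index 1 -> 0 (moved)
  Node 3: index 4 -> 4 (same)
  Node 4: index 5 -> 5 (same)
  Node 5: index 2 -> 2 (same)
Nodes that changed position: 1 2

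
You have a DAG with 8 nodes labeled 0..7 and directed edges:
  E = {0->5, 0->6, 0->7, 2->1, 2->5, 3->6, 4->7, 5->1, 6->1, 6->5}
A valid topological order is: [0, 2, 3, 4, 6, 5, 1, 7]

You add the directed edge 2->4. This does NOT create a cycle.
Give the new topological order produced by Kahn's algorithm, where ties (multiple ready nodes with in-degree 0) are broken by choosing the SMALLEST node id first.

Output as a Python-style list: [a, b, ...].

Answer: [0, 2, 3, 4, 6, 5, 1, 7]

Derivation:
Old toposort: [0, 2, 3, 4, 6, 5, 1, 7]
Added edge: 2->4
Position of 2 (1) < position of 4 (3). Old order still valid.
Run Kahn's algorithm (break ties by smallest node id):
  initial in-degrees: [0, 3, 0, 0, 1, 3, 2, 2]
  ready (indeg=0): [0, 2, 3]
  pop 0: indeg[5]->2; indeg[6]->1; indeg[7]->1 | ready=[2, 3] | order so far=[0]
  pop 2: indeg[1]->2; indeg[4]->0; indeg[5]->1 | ready=[3, 4] | order so far=[0, 2]
  pop 3: indeg[6]->0 | ready=[4, 6] | order so far=[0, 2, 3]
  pop 4: indeg[7]->0 | ready=[6, 7] | order so far=[0, 2, 3, 4]
  pop 6: indeg[1]->1; indeg[5]->0 | ready=[5, 7] | order so far=[0, 2, 3, 4, 6]
  pop 5: indeg[1]->0 | ready=[1, 7] | order so far=[0, 2, 3, 4, 6, 5]
  pop 1: no out-edges | ready=[7] | order so far=[0, 2, 3, 4, 6, 5, 1]
  pop 7: no out-edges | ready=[] | order so far=[0, 2, 3, 4, 6, 5, 1, 7]
  Result: [0, 2, 3, 4, 6, 5, 1, 7]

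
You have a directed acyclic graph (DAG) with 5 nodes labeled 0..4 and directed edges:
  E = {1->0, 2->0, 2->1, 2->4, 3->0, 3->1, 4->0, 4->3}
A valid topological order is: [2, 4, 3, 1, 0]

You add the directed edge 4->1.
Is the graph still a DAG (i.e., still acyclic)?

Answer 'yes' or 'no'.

Answer: yes

Derivation:
Given toposort: [2, 4, 3, 1, 0]
Position of 4: index 1; position of 1: index 3
New edge 4->1: forward
Forward edge: respects the existing order. Still a DAG, same toposort still valid.
Still a DAG? yes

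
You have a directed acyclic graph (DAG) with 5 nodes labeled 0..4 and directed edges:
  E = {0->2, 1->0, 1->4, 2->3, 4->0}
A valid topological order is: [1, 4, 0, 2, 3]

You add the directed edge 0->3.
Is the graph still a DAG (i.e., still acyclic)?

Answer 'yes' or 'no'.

Answer: yes

Derivation:
Given toposort: [1, 4, 0, 2, 3]
Position of 0: index 2; position of 3: index 4
New edge 0->3: forward
Forward edge: respects the existing order. Still a DAG, same toposort still valid.
Still a DAG? yes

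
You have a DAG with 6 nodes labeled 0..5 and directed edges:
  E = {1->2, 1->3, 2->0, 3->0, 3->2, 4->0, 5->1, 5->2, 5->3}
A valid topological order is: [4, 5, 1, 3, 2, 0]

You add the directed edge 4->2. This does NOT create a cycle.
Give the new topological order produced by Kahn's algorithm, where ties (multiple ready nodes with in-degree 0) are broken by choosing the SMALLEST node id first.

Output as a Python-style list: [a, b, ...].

Old toposort: [4, 5, 1, 3, 2, 0]
Added edge: 4->2
Position of 4 (0) < position of 2 (4). Old order still valid.
Run Kahn's algorithm (break ties by smallest node id):
  initial in-degrees: [3, 1, 4, 2, 0, 0]
  ready (indeg=0): [4, 5]
  pop 4: indeg[0]->2; indeg[2]->3 | ready=[5] | order so far=[4]
  pop 5: indeg[1]->0; indeg[2]->2; indeg[3]->1 | ready=[1] | order so far=[4, 5]
  pop 1: indeg[2]->1; indeg[3]->0 | ready=[3] | order so far=[4, 5, 1]
  pop 3: indeg[0]->1; indeg[2]->0 | ready=[2] | order so far=[4, 5, 1, 3]
  pop 2: indeg[0]->0 | ready=[0] | order so far=[4, 5, 1, 3, 2]
  pop 0: no out-edges | ready=[] | order so far=[4, 5, 1, 3, 2, 0]
  Result: [4, 5, 1, 3, 2, 0]

Answer: [4, 5, 1, 3, 2, 0]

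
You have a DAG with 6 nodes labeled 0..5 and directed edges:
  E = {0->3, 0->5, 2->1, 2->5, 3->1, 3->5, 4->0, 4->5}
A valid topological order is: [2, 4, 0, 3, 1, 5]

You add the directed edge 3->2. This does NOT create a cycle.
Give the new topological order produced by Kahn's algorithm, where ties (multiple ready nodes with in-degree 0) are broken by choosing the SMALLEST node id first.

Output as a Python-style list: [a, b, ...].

Old toposort: [2, 4, 0, 3, 1, 5]
Added edge: 3->2
Position of 3 (3) > position of 2 (0). Must reorder: 3 must now come before 2.
Run Kahn's algorithm (break ties by smallest node id):
  initial in-degrees: [1, 2, 1, 1, 0, 4]
  ready (indeg=0): [4]
  pop 4: indeg[0]->0; indeg[5]->3 | ready=[0] | order so far=[4]
  pop 0: indeg[3]->0; indeg[5]->2 | ready=[3] | order so far=[4, 0]
  pop 3: indeg[1]->1; indeg[2]->0; indeg[5]->1 | ready=[2] | order so far=[4, 0, 3]
  pop 2: indeg[1]->0; indeg[5]->0 | ready=[1, 5] | order so far=[4, 0, 3, 2]
  pop 1: no out-edges | ready=[5] | order so far=[4, 0, 3, 2, 1]
  pop 5: no out-edges | ready=[] | order so far=[4, 0, 3, 2, 1, 5]
  Result: [4, 0, 3, 2, 1, 5]

Answer: [4, 0, 3, 2, 1, 5]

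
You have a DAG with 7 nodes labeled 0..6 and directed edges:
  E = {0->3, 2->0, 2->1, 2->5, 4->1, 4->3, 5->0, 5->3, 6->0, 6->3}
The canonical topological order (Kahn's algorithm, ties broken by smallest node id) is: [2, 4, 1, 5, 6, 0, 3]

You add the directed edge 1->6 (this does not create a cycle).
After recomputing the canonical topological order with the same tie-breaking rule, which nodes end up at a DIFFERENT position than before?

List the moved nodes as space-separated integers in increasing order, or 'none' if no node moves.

Old toposort: [2, 4, 1, 5, 6, 0, 3]
Added edge 1->6
Recompute Kahn (smallest-id tiebreak):
  initial in-degrees: [3, 2, 0, 4, 0, 1, 1]
  ready (indeg=0): [2, 4]
  pop 2: indeg[0]->2; indeg[1]->1; indeg[5]->0 | ready=[4, 5] | order so far=[2]
  pop 4: indeg[1]->0; indeg[3]->3 | ready=[1, 5] | order so far=[2, 4]
  pop 1: indeg[6]->0 | ready=[5, 6] | order so far=[2, 4, 1]
  pop 5: indeg[0]->1; indeg[3]->2 | ready=[6] | order so far=[2, 4, 1, 5]
  pop 6: indeg[0]->0; indeg[3]->1 | ready=[0] | order so far=[2, 4, 1, 5, 6]
  pop 0: indeg[3]->0 | ready=[3] | order so far=[2, 4, 1, 5, 6, 0]
  pop 3: no out-edges | ready=[] | order so far=[2, 4, 1, 5, 6, 0, 3]
New canonical toposort: [2, 4, 1, 5, 6, 0, 3]
Compare positions:
  Node 0: index 5 -> 5 (same)
  Node 1: index 2 -> 2 (same)
  Node 2: index 0 -> 0 (same)
  Node 3: index 6 -> 6 (same)
  Node 4: index 1 -> 1 (same)
  Node 5: index 3 -> 3 (same)
  Node 6: index 4 -> 4 (same)
Nodes that changed position: none

Answer: none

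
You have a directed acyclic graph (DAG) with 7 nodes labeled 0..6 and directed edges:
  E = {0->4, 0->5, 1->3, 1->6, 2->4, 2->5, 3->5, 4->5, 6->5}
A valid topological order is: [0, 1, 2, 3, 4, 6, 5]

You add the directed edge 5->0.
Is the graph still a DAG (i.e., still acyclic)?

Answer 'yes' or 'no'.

Answer: no

Derivation:
Given toposort: [0, 1, 2, 3, 4, 6, 5]
Position of 5: index 6; position of 0: index 0
New edge 5->0: backward (u after v in old order)
Backward edge: old toposort is now invalid. Check if this creates a cycle.
Does 0 already reach 5? Reachable from 0: [0, 4, 5]. YES -> cycle!
Still a DAG? no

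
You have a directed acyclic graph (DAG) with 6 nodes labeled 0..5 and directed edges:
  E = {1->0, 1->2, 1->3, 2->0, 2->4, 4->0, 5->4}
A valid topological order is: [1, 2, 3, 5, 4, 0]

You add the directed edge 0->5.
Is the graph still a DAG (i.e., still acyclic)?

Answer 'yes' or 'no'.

Given toposort: [1, 2, 3, 5, 4, 0]
Position of 0: index 5; position of 5: index 3
New edge 0->5: backward (u after v in old order)
Backward edge: old toposort is now invalid. Check if this creates a cycle.
Does 5 already reach 0? Reachable from 5: [0, 4, 5]. YES -> cycle!
Still a DAG? no

Answer: no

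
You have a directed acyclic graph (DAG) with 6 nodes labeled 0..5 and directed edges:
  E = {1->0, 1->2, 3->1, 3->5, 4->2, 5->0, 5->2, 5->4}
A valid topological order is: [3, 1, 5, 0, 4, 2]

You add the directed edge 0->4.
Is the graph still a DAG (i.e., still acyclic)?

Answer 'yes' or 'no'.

Given toposort: [3, 1, 5, 0, 4, 2]
Position of 0: index 3; position of 4: index 4
New edge 0->4: forward
Forward edge: respects the existing order. Still a DAG, same toposort still valid.
Still a DAG? yes

Answer: yes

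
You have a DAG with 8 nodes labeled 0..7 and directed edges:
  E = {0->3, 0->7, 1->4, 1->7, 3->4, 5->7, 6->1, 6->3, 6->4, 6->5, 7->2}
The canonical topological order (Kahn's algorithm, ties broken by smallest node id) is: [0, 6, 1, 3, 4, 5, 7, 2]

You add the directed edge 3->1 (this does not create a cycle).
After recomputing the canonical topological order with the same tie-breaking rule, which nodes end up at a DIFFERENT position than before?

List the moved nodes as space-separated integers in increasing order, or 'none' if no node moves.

Old toposort: [0, 6, 1, 3, 4, 5, 7, 2]
Added edge 3->1
Recompute Kahn (smallest-id tiebreak):
  initial in-degrees: [0, 2, 1, 2, 3, 1, 0, 3]
  ready (indeg=0): [0, 6]
  pop 0: indeg[3]->1; indeg[7]->2 | ready=[6] | order so far=[0]
  pop 6: indeg[1]->1; indeg[3]->0; indeg[4]->2; indeg[5]->0 | ready=[3, 5] | order so far=[0, 6]
  pop 3: indeg[1]->0; indeg[4]->1 | ready=[1, 5] | order so far=[0, 6, 3]
  pop 1: indeg[4]->0; indeg[7]->1 | ready=[4, 5] | order so far=[0, 6, 3, 1]
  pop 4: no out-edges | ready=[5] | order so far=[0, 6, 3, 1, 4]
  pop 5: indeg[7]->0 | ready=[7] | order so far=[0, 6, 3, 1, 4, 5]
  pop 7: indeg[2]->0 | ready=[2] | order so far=[0, 6, 3, 1, 4, 5, 7]
  pop 2: no out-edges | ready=[] | order so far=[0, 6, 3, 1, 4, 5, 7, 2]
New canonical toposort: [0, 6, 3, 1, 4, 5, 7, 2]
Compare positions:
  Node 0: index 0 -> 0 (same)
  Node 1: index 2 -> 3 (moved)
  Node 2: index 7 -> 7 (same)
  Node 3: index 3 -> 2 (moved)
  Node 4: index 4 -> 4 (same)
  Node 5: index 5 -> 5 (same)
  Node 6: index 1 -> 1 (same)
  Node 7: index 6 -> 6 (same)
Nodes that changed position: 1 3

Answer: 1 3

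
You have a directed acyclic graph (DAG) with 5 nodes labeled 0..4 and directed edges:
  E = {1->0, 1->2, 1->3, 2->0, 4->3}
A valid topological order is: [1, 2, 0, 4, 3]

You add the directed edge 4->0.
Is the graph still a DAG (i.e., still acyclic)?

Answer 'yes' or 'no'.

Given toposort: [1, 2, 0, 4, 3]
Position of 4: index 3; position of 0: index 2
New edge 4->0: backward (u after v in old order)
Backward edge: old toposort is now invalid. Check if this creates a cycle.
Does 0 already reach 4? Reachable from 0: [0]. NO -> still a DAG (reorder needed).
Still a DAG? yes

Answer: yes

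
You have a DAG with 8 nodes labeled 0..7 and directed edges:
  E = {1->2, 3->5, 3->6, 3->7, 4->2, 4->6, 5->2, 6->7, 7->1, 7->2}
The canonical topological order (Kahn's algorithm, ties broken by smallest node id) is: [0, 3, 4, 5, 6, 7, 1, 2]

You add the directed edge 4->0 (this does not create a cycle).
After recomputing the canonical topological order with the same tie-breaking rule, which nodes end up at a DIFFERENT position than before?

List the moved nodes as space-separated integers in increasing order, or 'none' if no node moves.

Answer: 0 3 4

Derivation:
Old toposort: [0, 3, 4, 5, 6, 7, 1, 2]
Added edge 4->0
Recompute Kahn (smallest-id tiebreak):
  initial in-degrees: [1, 1, 4, 0, 0, 1, 2, 2]
  ready (indeg=0): [3, 4]
  pop 3: indeg[5]->0; indeg[6]->1; indeg[7]->1 | ready=[4, 5] | order so far=[3]
  pop 4: indeg[0]->0; indeg[2]->3; indeg[6]->0 | ready=[0, 5, 6] | order so far=[3, 4]
  pop 0: no out-edges | ready=[5, 6] | order so far=[3, 4, 0]
  pop 5: indeg[2]->2 | ready=[6] | order so far=[3, 4, 0, 5]
  pop 6: indeg[7]->0 | ready=[7] | order so far=[3, 4, 0, 5, 6]
  pop 7: indeg[1]->0; indeg[2]->1 | ready=[1] | order so far=[3, 4, 0, 5, 6, 7]
  pop 1: indeg[2]->0 | ready=[2] | order so far=[3, 4, 0, 5, 6, 7, 1]
  pop 2: no out-edges | ready=[] | order so far=[3, 4, 0, 5, 6, 7, 1, 2]
New canonical toposort: [3, 4, 0, 5, 6, 7, 1, 2]
Compare positions:
  Node 0: index 0 -> 2 (moved)
  Node 1: index 6 -> 6 (same)
  Node 2: index 7 -> 7 (same)
  Node 3: index 1 -> 0 (moved)
  Node 4: index 2 -> 1 (moved)
  Node 5: index 3 -> 3 (same)
  Node 6: index 4 -> 4 (same)
  Node 7: index 5 -> 5 (same)
Nodes that changed position: 0 3 4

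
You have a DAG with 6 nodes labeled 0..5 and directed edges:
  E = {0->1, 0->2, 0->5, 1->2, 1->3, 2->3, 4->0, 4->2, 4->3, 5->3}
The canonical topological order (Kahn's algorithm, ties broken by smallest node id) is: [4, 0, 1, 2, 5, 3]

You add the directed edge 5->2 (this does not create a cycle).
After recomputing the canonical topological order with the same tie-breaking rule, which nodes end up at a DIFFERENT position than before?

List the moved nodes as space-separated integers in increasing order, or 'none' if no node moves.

Answer: 2 5

Derivation:
Old toposort: [4, 0, 1, 2, 5, 3]
Added edge 5->2
Recompute Kahn (smallest-id tiebreak):
  initial in-degrees: [1, 1, 4, 4, 0, 1]
  ready (indeg=0): [4]
  pop 4: indeg[0]->0; indeg[2]->3; indeg[3]->3 | ready=[0] | order so far=[4]
  pop 0: indeg[1]->0; indeg[2]->2; indeg[5]->0 | ready=[1, 5] | order so far=[4, 0]
  pop 1: indeg[2]->1; indeg[3]->2 | ready=[5] | order so far=[4, 0, 1]
  pop 5: indeg[2]->0; indeg[3]->1 | ready=[2] | order so far=[4, 0, 1, 5]
  pop 2: indeg[3]->0 | ready=[3] | order so far=[4, 0, 1, 5, 2]
  pop 3: no out-edges | ready=[] | order so far=[4, 0, 1, 5, 2, 3]
New canonical toposort: [4, 0, 1, 5, 2, 3]
Compare positions:
  Node 0: index 1 -> 1 (same)
  Node 1: index 2 -> 2 (same)
  Node 2: index 3 -> 4 (moved)
  Node 3: index 5 -> 5 (same)
  Node 4: index 0 -> 0 (same)
  Node 5: index 4 -> 3 (moved)
Nodes that changed position: 2 5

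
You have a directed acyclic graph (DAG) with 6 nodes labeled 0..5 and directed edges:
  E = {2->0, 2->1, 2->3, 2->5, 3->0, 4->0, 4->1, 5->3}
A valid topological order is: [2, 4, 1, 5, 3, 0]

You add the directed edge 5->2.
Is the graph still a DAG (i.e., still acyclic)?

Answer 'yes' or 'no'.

Given toposort: [2, 4, 1, 5, 3, 0]
Position of 5: index 3; position of 2: index 0
New edge 5->2: backward (u after v in old order)
Backward edge: old toposort is now invalid. Check if this creates a cycle.
Does 2 already reach 5? Reachable from 2: [0, 1, 2, 3, 5]. YES -> cycle!
Still a DAG? no

Answer: no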